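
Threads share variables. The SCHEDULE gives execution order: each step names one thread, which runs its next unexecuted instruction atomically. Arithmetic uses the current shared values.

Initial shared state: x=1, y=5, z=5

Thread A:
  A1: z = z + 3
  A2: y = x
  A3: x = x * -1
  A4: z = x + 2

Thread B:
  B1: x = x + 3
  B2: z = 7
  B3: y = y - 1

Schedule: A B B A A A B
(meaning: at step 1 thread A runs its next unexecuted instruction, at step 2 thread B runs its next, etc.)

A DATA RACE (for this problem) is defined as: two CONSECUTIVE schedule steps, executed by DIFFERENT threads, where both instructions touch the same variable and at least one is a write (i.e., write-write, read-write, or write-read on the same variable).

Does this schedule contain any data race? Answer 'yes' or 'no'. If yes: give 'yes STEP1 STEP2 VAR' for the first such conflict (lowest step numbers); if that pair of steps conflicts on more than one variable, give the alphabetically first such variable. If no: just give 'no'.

Steps 1,2: A(r=z,w=z) vs B(r=x,w=x). No conflict.
Steps 2,3: same thread (B). No race.
Steps 3,4: B(r=-,w=z) vs A(r=x,w=y). No conflict.
Steps 4,5: same thread (A). No race.
Steps 5,6: same thread (A). No race.
Steps 6,7: A(r=x,w=z) vs B(r=y,w=y). No conflict.

Answer: no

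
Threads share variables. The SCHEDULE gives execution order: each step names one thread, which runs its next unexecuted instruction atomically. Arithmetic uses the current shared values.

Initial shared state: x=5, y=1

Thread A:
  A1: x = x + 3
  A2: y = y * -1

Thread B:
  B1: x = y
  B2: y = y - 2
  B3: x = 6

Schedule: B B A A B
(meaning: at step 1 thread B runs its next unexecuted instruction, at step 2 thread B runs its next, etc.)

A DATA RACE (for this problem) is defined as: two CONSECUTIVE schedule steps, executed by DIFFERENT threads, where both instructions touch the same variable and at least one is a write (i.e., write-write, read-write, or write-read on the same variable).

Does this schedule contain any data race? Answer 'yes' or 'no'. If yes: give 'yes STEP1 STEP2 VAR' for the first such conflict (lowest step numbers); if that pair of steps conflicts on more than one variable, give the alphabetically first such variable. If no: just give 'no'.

Steps 1,2: same thread (B). No race.
Steps 2,3: B(r=y,w=y) vs A(r=x,w=x). No conflict.
Steps 3,4: same thread (A). No race.
Steps 4,5: A(r=y,w=y) vs B(r=-,w=x). No conflict.

Answer: no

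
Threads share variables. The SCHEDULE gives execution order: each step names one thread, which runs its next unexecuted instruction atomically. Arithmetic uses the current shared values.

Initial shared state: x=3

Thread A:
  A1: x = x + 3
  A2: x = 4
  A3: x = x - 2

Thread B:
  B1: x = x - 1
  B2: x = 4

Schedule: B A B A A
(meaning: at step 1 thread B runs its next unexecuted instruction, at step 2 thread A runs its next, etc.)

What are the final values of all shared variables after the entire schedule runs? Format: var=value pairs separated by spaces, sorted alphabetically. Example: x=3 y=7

Answer: x=2

Derivation:
Step 1: thread B executes B1 (x = x - 1). Shared: x=2. PCs: A@0 B@1
Step 2: thread A executes A1 (x = x + 3). Shared: x=5. PCs: A@1 B@1
Step 3: thread B executes B2 (x = 4). Shared: x=4. PCs: A@1 B@2
Step 4: thread A executes A2 (x = 4). Shared: x=4. PCs: A@2 B@2
Step 5: thread A executes A3 (x = x - 2). Shared: x=2. PCs: A@3 B@2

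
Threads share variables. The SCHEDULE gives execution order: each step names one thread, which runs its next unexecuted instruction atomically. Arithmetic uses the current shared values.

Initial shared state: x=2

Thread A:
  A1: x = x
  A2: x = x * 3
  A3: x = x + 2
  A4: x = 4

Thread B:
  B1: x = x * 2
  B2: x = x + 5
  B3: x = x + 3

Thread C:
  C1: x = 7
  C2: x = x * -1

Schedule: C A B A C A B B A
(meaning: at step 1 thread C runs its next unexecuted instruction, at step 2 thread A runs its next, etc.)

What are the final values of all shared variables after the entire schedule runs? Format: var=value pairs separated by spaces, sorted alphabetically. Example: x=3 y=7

Step 1: thread C executes C1 (x = 7). Shared: x=7. PCs: A@0 B@0 C@1
Step 2: thread A executes A1 (x = x). Shared: x=7. PCs: A@1 B@0 C@1
Step 3: thread B executes B1 (x = x * 2). Shared: x=14. PCs: A@1 B@1 C@1
Step 4: thread A executes A2 (x = x * 3). Shared: x=42. PCs: A@2 B@1 C@1
Step 5: thread C executes C2 (x = x * -1). Shared: x=-42. PCs: A@2 B@1 C@2
Step 6: thread A executes A3 (x = x + 2). Shared: x=-40. PCs: A@3 B@1 C@2
Step 7: thread B executes B2 (x = x + 5). Shared: x=-35. PCs: A@3 B@2 C@2
Step 8: thread B executes B3 (x = x + 3). Shared: x=-32. PCs: A@3 B@3 C@2
Step 9: thread A executes A4 (x = 4). Shared: x=4. PCs: A@4 B@3 C@2

Answer: x=4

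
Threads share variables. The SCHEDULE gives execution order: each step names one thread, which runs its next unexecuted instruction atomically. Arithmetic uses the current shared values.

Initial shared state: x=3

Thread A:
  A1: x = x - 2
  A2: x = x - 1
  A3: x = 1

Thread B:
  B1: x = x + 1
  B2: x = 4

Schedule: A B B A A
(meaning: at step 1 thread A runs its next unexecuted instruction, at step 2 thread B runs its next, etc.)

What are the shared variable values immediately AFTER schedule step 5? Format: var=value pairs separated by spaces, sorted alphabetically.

Answer: x=1

Derivation:
Step 1: thread A executes A1 (x = x - 2). Shared: x=1. PCs: A@1 B@0
Step 2: thread B executes B1 (x = x + 1). Shared: x=2. PCs: A@1 B@1
Step 3: thread B executes B2 (x = 4). Shared: x=4. PCs: A@1 B@2
Step 4: thread A executes A2 (x = x - 1). Shared: x=3. PCs: A@2 B@2
Step 5: thread A executes A3 (x = 1). Shared: x=1. PCs: A@3 B@2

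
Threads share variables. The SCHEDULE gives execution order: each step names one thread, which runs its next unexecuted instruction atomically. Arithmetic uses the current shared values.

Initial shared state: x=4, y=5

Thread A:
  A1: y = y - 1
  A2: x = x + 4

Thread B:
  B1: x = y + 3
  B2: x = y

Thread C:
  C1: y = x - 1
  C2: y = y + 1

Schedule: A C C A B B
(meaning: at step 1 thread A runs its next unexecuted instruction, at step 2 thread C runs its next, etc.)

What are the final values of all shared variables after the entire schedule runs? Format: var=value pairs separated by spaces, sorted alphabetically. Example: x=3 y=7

Answer: x=4 y=4

Derivation:
Step 1: thread A executes A1 (y = y - 1). Shared: x=4 y=4. PCs: A@1 B@0 C@0
Step 2: thread C executes C1 (y = x - 1). Shared: x=4 y=3. PCs: A@1 B@0 C@1
Step 3: thread C executes C2 (y = y + 1). Shared: x=4 y=4. PCs: A@1 B@0 C@2
Step 4: thread A executes A2 (x = x + 4). Shared: x=8 y=4. PCs: A@2 B@0 C@2
Step 5: thread B executes B1 (x = y + 3). Shared: x=7 y=4. PCs: A@2 B@1 C@2
Step 6: thread B executes B2 (x = y). Shared: x=4 y=4. PCs: A@2 B@2 C@2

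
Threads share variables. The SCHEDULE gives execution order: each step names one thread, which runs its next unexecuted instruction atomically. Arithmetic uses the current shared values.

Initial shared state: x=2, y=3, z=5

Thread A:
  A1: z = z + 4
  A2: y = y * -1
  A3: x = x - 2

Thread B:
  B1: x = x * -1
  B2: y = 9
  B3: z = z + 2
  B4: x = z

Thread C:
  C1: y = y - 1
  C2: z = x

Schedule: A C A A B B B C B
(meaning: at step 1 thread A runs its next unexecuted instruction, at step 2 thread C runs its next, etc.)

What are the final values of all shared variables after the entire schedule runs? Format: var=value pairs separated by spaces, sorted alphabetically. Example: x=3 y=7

Step 1: thread A executes A1 (z = z + 4). Shared: x=2 y=3 z=9. PCs: A@1 B@0 C@0
Step 2: thread C executes C1 (y = y - 1). Shared: x=2 y=2 z=9. PCs: A@1 B@0 C@1
Step 3: thread A executes A2 (y = y * -1). Shared: x=2 y=-2 z=9. PCs: A@2 B@0 C@1
Step 4: thread A executes A3 (x = x - 2). Shared: x=0 y=-2 z=9. PCs: A@3 B@0 C@1
Step 5: thread B executes B1 (x = x * -1). Shared: x=0 y=-2 z=9. PCs: A@3 B@1 C@1
Step 6: thread B executes B2 (y = 9). Shared: x=0 y=9 z=9. PCs: A@3 B@2 C@1
Step 7: thread B executes B3 (z = z + 2). Shared: x=0 y=9 z=11. PCs: A@3 B@3 C@1
Step 8: thread C executes C2 (z = x). Shared: x=0 y=9 z=0. PCs: A@3 B@3 C@2
Step 9: thread B executes B4 (x = z). Shared: x=0 y=9 z=0. PCs: A@3 B@4 C@2

Answer: x=0 y=9 z=0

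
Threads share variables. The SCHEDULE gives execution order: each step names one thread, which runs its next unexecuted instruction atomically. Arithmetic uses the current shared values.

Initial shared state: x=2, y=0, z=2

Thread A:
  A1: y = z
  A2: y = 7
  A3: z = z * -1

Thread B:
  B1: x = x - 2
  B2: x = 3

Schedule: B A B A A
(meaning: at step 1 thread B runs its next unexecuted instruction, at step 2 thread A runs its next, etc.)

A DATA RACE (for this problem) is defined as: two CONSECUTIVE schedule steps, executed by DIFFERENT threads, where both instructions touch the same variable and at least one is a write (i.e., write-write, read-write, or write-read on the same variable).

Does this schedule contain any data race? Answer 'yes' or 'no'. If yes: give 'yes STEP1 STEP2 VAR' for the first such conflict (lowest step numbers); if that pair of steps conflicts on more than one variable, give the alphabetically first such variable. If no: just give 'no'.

Steps 1,2: B(r=x,w=x) vs A(r=z,w=y). No conflict.
Steps 2,3: A(r=z,w=y) vs B(r=-,w=x). No conflict.
Steps 3,4: B(r=-,w=x) vs A(r=-,w=y). No conflict.
Steps 4,5: same thread (A). No race.

Answer: no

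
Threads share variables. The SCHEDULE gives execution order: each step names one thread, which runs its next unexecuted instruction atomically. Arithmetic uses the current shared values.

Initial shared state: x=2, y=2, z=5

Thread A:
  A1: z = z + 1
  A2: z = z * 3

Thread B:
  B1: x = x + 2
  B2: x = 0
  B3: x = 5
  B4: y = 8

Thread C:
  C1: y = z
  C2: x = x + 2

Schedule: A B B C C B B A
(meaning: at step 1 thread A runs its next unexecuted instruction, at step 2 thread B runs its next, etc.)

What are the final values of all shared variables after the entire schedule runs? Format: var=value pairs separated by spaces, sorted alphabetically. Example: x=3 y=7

Step 1: thread A executes A1 (z = z + 1). Shared: x=2 y=2 z=6. PCs: A@1 B@0 C@0
Step 2: thread B executes B1 (x = x + 2). Shared: x=4 y=2 z=6. PCs: A@1 B@1 C@0
Step 3: thread B executes B2 (x = 0). Shared: x=0 y=2 z=6. PCs: A@1 B@2 C@0
Step 4: thread C executes C1 (y = z). Shared: x=0 y=6 z=6. PCs: A@1 B@2 C@1
Step 5: thread C executes C2 (x = x + 2). Shared: x=2 y=6 z=6. PCs: A@1 B@2 C@2
Step 6: thread B executes B3 (x = 5). Shared: x=5 y=6 z=6. PCs: A@1 B@3 C@2
Step 7: thread B executes B4 (y = 8). Shared: x=5 y=8 z=6. PCs: A@1 B@4 C@2
Step 8: thread A executes A2 (z = z * 3). Shared: x=5 y=8 z=18. PCs: A@2 B@4 C@2

Answer: x=5 y=8 z=18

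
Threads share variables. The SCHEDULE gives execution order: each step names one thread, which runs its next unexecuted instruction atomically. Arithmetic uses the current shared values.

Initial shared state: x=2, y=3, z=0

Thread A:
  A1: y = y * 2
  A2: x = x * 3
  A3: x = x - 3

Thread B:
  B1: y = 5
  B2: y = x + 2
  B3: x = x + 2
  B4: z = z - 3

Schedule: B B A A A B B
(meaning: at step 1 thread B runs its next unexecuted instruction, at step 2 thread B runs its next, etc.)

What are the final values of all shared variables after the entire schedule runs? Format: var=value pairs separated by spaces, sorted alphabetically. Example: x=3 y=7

Answer: x=5 y=8 z=-3

Derivation:
Step 1: thread B executes B1 (y = 5). Shared: x=2 y=5 z=0. PCs: A@0 B@1
Step 2: thread B executes B2 (y = x + 2). Shared: x=2 y=4 z=0. PCs: A@0 B@2
Step 3: thread A executes A1 (y = y * 2). Shared: x=2 y=8 z=0. PCs: A@1 B@2
Step 4: thread A executes A2 (x = x * 3). Shared: x=6 y=8 z=0. PCs: A@2 B@2
Step 5: thread A executes A3 (x = x - 3). Shared: x=3 y=8 z=0. PCs: A@3 B@2
Step 6: thread B executes B3 (x = x + 2). Shared: x=5 y=8 z=0. PCs: A@3 B@3
Step 7: thread B executes B4 (z = z - 3). Shared: x=5 y=8 z=-3. PCs: A@3 B@4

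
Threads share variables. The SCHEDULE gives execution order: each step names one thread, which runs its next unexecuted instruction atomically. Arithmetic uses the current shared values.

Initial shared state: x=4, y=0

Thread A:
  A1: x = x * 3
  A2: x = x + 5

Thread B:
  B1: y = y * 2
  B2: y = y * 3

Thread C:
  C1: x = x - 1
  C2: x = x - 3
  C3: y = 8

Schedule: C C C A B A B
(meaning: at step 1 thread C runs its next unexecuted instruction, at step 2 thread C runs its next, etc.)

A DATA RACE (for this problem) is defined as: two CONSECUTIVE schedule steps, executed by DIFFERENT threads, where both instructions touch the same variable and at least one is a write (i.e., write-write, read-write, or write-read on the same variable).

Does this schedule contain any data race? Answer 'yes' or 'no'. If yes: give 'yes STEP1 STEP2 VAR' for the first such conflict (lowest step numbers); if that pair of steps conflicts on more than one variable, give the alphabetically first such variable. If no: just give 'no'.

Steps 1,2: same thread (C). No race.
Steps 2,3: same thread (C). No race.
Steps 3,4: C(r=-,w=y) vs A(r=x,w=x). No conflict.
Steps 4,5: A(r=x,w=x) vs B(r=y,w=y). No conflict.
Steps 5,6: B(r=y,w=y) vs A(r=x,w=x). No conflict.
Steps 6,7: A(r=x,w=x) vs B(r=y,w=y). No conflict.

Answer: no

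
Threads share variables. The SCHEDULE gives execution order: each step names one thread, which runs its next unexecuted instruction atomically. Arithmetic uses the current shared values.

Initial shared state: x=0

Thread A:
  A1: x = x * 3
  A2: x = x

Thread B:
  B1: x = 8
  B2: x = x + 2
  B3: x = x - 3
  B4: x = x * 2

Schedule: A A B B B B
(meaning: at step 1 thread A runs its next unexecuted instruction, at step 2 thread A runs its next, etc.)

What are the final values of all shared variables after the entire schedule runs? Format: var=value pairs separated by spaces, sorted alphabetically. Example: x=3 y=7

Answer: x=14

Derivation:
Step 1: thread A executes A1 (x = x * 3). Shared: x=0. PCs: A@1 B@0
Step 2: thread A executes A2 (x = x). Shared: x=0. PCs: A@2 B@0
Step 3: thread B executes B1 (x = 8). Shared: x=8. PCs: A@2 B@1
Step 4: thread B executes B2 (x = x + 2). Shared: x=10. PCs: A@2 B@2
Step 5: thread B executes B3 (x = x - 3). Shared: x=7. PCs: A@2 B@3
Step 6: thread B executes B4 (x = x * 2). Shared: x=14. PCs: A@2 B@4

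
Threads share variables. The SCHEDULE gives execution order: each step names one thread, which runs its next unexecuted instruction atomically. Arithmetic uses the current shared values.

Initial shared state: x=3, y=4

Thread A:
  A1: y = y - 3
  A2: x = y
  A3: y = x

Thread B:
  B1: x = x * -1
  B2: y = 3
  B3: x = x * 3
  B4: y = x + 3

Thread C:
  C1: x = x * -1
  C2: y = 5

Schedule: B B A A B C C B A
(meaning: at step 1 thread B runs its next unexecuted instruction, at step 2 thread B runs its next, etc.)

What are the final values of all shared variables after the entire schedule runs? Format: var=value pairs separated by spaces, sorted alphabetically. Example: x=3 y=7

Answer: x=0 y=0

Derivation:
Step 1: thread B executes B1 (x = x * -1). Shared: x=-3 y=4. PCs: A@0 B@1 C@0
Step 2: thread B executes B2 (y = 3). Shared: x=-3 y=3. PCs: A@0 B@2 C@0
Step 3: thread A executes A1 (y = y - 3). Shared: x=-3 y=0. PCs: A@1 B@2 C@0
Step 4: thread A executes A2 (x = y). Shared: x=0 y=0. PCs: A@2 B@2 C@0
Step 5: thread B executes B3 (x = x * 3). Shared: x=0 y=0. PCs: A@2 B@3 C@0
Step 6: thread C executes C1 (x = x * -1). Shared: x=0 y=0. PCs: A@2 B@3 C@1
Step 7: thread C executes C2 (y = 5). Shared: x=0 y=5. PCs: A@2 B@3 C@2
Step 8: thread B executes B4 (y = x + 3). Shared: x=0 y=3. PCs: A@2 B@4 C@2
Step 9: thread A executes A3 (y = x). Shared: x=0 y=0. PCs: A@3 B@4 C@2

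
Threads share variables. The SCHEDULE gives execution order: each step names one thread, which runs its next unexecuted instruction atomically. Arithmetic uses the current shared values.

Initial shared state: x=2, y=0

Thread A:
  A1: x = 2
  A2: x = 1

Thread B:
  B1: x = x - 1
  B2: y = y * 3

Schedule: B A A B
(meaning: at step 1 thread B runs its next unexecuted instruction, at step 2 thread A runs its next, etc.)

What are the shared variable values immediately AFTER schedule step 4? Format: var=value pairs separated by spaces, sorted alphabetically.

Answer: x=1 y=0

Derivation:
Step 1: thread B executes B1 (x = x - 1). Shared: x=1 y=0. PCs: A@0 B@1
Step 2: thread A executes A1 (x = 2). Shared: x=2 y=0. PCs: A@1 B@1
Step 3: thread A executes A2 (x = 1). Shared: x=1 y=0. PCs: A@2 B@1
Step 4: thread B executes B2 (y = y * 3). Shared: x=1 y=0. PCs: A@2 B@2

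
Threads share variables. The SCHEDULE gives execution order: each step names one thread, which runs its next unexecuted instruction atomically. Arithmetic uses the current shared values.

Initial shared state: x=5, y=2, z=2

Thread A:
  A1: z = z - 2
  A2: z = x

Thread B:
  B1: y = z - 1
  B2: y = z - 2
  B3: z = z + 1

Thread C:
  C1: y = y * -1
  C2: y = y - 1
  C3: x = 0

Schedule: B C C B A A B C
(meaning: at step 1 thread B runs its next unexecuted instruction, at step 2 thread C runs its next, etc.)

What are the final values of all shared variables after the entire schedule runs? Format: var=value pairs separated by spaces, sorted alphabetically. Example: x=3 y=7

Answer: x=0 y=0 z=6

Derivation:
Step 1: thread B executes B1 (y = z - 1). Shared: x=5 y=1 z=2. PCs: A@0 B@1 C@0
Step 2: thread C executes C1 (y = y * -1). Shared: x=5 y=-1 z=2. PCs: A@0 B@1 C@1
Step 3: thread C executes C2 (y = y - 1). Shared: x=5 y=-2 z=2. PCs: A@0 B@1 C@2
Step 4: thread B executes B2 (y = z - 2). Shared: x=5 y=0 z=2. PCs: A@0 B@2 C@2
Step 5: thread A executes A1 (z = z - 2). Shared: x=5 y=0 z=0. PCs: A@1 B@2 C@2
Step 6: thread A executes A2 (z = x). Shared: x=5 y=0 z=5. PCs: A@2 B@2 C@2
Step 7: thread B executes B3 (z = z + 1). Shared: x=5 y=0 z=6. PCs: A@2 B@3 C@2
Step 8: thread C executes C3 (x = 0). Shared: x=0 y=0 z=6. PCs: A@2 B@3 C@3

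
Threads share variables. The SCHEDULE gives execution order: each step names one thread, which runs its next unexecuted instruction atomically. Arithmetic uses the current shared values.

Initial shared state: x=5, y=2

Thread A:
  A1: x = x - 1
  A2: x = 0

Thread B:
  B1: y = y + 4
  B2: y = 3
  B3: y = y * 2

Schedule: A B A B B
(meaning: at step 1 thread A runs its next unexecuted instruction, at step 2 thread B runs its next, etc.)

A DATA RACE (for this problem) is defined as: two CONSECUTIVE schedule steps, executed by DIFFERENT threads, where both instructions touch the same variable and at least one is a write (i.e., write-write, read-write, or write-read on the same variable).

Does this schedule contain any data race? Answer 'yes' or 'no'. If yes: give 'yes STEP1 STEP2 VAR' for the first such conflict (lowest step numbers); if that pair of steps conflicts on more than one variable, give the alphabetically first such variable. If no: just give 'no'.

Answer: no

Derivation:
Steps 1,2: A(r=x,w=x) vs B(r=y,w=y). No conflict.
Steps 2,3: B(r=y,w=y) vs A(r=-,w=x). No conflict.
Steps 3,4: A(r=-,w=x) vs B(r=-,w=y). No conflict.
Steps 4,5: same thread (B). No race.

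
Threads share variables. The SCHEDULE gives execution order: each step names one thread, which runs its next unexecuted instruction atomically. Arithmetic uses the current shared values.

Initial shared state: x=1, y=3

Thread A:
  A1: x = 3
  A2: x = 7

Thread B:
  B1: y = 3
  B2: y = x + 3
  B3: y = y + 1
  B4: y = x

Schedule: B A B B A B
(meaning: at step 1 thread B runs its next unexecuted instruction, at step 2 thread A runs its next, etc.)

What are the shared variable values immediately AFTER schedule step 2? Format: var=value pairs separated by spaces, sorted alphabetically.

Step 1: thread B executes B1 (y = 3). Shared: x=1 y=3. PCs: A@0 B@1
Step 2: thread A executes A1 (x = 3). Shared: x=3 y=3. PCs: A@1 B@1

Answer: x=3 y=3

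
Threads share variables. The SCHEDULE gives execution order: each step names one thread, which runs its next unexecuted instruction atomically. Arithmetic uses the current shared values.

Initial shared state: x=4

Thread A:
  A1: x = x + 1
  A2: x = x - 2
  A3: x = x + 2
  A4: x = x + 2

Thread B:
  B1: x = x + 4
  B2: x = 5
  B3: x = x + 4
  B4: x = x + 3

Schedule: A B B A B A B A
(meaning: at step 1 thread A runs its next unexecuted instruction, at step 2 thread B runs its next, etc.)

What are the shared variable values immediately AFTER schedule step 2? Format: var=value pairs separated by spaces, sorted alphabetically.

Answer: x=9

Derivation:
Step 1: thread A executes A1 (x = x + 1). Shared: x=5. PCs: A@1 B@0
Step 2: thread B executes B1 (x = x + 4). Shared: x=9. PCs: A@1 B@1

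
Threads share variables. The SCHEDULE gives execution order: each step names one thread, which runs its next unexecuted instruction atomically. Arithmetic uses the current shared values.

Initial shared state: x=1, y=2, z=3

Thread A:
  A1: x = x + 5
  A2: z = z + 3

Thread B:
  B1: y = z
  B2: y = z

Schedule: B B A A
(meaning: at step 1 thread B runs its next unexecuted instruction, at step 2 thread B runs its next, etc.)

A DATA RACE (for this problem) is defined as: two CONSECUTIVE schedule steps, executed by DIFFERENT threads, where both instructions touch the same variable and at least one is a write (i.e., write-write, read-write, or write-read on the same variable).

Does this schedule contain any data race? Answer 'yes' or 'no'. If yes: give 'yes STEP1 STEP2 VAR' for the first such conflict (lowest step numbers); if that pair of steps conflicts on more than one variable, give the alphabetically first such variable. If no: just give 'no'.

Answer: no

Derivation:
Steps 1,2: same thread (B). No race.
Steps 2,3: B(r=z,w=y) vs A(r=x,w=x). No conflict.
Steps 3,4: same thread (A). No race.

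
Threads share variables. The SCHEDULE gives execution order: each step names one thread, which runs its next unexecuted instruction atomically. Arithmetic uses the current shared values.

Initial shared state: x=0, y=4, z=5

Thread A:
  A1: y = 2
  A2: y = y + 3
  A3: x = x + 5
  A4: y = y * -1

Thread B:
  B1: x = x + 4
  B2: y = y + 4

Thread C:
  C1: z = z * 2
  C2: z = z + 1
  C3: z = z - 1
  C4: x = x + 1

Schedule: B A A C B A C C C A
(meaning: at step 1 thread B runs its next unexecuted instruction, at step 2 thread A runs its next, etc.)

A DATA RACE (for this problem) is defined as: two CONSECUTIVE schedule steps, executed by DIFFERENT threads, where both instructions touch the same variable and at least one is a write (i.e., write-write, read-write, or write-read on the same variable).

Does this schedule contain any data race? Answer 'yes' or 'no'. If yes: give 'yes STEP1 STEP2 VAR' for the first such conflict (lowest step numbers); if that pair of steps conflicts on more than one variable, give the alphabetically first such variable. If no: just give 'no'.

Steps 1,2: B(r=x,w=x) vs A(r=-,w=y). No conflict.
Steps 2,3: same thread (A). No race.
Steps 3,4: A(r=y,w=y) vs C(r=z,w=z). No conflict.
Steps 4,5: C(r=z,w=z) vs B(r=y,w=y). No conflict.
Steps 5,6: B(r=y,w=y) vs A(r=x,w=x). No conflict.
Steps 6,7: A(r=x,w=x) vs C(r=z,w=z). No conflict.
Steps 7,8: same thread (C). No race.
Steps 8,9: same thread (C). No race.
Steps 9,10: C(r=x,w=x) vs A(r=y,w=y). No conflict.

Answer: no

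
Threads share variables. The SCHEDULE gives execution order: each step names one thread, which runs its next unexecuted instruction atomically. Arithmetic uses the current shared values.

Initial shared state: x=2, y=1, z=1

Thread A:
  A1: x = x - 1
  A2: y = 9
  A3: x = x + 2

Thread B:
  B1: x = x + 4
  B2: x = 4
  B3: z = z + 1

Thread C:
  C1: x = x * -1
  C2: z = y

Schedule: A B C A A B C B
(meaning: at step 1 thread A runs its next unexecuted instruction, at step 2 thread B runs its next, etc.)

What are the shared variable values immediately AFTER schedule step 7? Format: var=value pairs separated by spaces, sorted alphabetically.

Answer: x=4 y=9 z=9

Derivation:
Step 1: thread A executes A1 (x = x - 1). Shared: x=1 y=1 z=1. PCs: A@1 B@0 C@0
Step 2: thread B executes B1 (x = x + 4). Shared: x=5 y=1 z=1. PCs: A@1 B@1 C@0
Step 3: thread C executes C1 (x = x * -1). Shared: x=-5 y=1 z=1. PCs: A@1 B@1 C@1
Step 4: thread A executes A2 (y = 9). Shared: x=-5 y=9 z=1. PCs: A@2 B@1 C@1
Step 5: thread A executes A3 (x = x + 2). Shared: x=-3 y=9 z=1. PCs: A@3 B@1 C@1
Step 6: thread B executes B2 (x = 4). Shared: x=4 y=9 z=1. PCs: A@3 B@2 C@1
Step 7: thread C executes C2 (z = y). Shared: x=4 y=9 z=9. PCs: A@3 B@2 C@2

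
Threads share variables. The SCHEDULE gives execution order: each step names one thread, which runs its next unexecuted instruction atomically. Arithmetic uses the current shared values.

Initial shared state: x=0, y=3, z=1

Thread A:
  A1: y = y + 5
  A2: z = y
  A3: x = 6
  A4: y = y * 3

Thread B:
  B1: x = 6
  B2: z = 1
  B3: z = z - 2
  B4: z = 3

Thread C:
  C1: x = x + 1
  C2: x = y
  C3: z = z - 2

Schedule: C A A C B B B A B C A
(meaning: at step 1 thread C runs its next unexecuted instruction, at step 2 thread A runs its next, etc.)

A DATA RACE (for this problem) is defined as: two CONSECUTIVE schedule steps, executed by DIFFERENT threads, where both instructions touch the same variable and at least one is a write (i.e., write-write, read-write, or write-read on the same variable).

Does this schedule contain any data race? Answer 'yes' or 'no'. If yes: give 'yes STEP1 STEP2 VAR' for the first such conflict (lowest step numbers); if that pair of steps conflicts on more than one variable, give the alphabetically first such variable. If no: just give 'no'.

Steps 1,2: C(r=x,w=x) vs A(r=y,w=y). No conflict.
Steps 2,3: same thread (A). No race.
Steps 3,4: A(r=y,w=z) vs C(r=y,w=x). No conflict.
Steps 4,5: C(x = y) vs B(x = 6). RACE on x (W-W).
Steps 5,6: same thread (B). No race.
Steps 6,7: same thread (B). No race.
Steps 7,8: B(r=z,w=z) vs A(r=-,w=x). No conflict.
Steps 8,9: A(r=-,w=x) vs B(r=-,w=z). No conflict.
Steps 9,10: B(z = 3) vs C(z = z - 2). RACE on z (W-W).
Steps 10,11: C(r=z,w=z) vs A(r=y,w=y). No conflict.
First conflict at steps 4,5.

Answer: yes 4 5 x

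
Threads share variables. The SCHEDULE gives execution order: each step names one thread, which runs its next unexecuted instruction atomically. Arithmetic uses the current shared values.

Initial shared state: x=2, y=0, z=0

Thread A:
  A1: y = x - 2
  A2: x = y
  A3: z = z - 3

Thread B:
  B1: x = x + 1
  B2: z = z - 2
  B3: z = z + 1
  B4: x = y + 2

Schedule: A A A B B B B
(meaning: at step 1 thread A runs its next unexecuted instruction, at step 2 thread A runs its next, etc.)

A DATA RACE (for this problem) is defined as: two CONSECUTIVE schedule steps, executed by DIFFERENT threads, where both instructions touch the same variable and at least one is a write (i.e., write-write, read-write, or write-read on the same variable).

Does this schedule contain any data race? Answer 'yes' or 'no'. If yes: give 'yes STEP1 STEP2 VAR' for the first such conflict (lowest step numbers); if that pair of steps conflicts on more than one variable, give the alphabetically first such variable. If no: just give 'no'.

Answer: no

Derivation:
Steps 1,2: same thread (A). No race.
Steps 2,3: same thread (A). No race.
Steps 3,4: A(r=z,w=z) vs B(r=x,w=x). No conflict.
Steps 4,5: same thread (B). No race.
Steps 5,6: same thread (B). No race.
Steps 6,7: same thread (B). No race.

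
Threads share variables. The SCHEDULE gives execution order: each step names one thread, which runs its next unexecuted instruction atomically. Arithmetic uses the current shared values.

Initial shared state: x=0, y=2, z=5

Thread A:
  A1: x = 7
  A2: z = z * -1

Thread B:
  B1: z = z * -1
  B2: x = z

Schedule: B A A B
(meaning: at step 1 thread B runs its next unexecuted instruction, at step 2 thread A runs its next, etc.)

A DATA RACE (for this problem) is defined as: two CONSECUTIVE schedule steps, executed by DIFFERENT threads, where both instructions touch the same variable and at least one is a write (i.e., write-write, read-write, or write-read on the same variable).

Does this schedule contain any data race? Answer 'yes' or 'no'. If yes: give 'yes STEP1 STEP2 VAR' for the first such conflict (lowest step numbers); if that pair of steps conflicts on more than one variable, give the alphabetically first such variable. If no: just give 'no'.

Steps 1,2: B(r=z,w=z) vs A(r=-,w=x). No conflict.
Steps 2,3: same thread (A). No race.
Steps 3,4: A(z = z * -1) vs B(x = z). RACE on z (W-R).
First conflict at steps 3,4.

Answer: yes 3 4 z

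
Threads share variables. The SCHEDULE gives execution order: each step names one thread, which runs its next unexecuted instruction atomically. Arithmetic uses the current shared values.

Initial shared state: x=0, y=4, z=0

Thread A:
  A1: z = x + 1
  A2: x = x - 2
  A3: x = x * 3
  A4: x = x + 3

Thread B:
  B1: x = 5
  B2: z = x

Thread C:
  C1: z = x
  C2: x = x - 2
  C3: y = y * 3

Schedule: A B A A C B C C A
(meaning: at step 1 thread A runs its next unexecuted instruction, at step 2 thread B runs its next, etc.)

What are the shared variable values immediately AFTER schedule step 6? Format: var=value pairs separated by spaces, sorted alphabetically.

Answer: x=9 y=4 z=9

Derivation:
Step 1: thread A executes A1 (z = x + 1). Shared: x=0 y=4 z=1. PCs: A@1 B@0 C@0
Step 2: thread B executes B1 (x = 5). Shared: x=5 y=4 z=1. PCs: A@1 B@1 C@0
Step 3: thread A executes A2 (x = x - 2). Shared: x=3 y=4 z=1. PCs: A@2 B@1 C@0
Step 4: thread A executes A3 (x = x * 3). Shared: x=9 y=4 z=1. PCs: A@3 B@1 C@0
Step 5: thread C executes C1 (z = x). Shared: x=9 y=4 z=9. PCs: A@3 B@1 C@1
Step 6: thread B executes B2 (z = x). Shared: x=9 y=4 z=9. PCs: A@3 B@2 C@1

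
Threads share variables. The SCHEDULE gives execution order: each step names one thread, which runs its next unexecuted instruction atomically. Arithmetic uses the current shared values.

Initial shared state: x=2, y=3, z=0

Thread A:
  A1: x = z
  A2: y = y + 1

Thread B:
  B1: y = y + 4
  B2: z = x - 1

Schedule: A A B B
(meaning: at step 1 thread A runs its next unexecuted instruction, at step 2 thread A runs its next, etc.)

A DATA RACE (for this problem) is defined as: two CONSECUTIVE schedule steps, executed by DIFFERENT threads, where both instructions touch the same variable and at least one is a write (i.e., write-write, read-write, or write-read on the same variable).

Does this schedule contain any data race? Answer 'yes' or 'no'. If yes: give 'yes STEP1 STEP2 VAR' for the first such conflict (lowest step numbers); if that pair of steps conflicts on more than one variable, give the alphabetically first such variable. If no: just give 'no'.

Answer: yes 2 3 y

Derivation:
Steps 1,2: same thread (A). No race.
Steps 2,3: A(y = y + 1) vs B(y = y + 4). RACE on y (W-W).
Steps 3,4: same thread (B). No race.
First conflict at steps 2,3.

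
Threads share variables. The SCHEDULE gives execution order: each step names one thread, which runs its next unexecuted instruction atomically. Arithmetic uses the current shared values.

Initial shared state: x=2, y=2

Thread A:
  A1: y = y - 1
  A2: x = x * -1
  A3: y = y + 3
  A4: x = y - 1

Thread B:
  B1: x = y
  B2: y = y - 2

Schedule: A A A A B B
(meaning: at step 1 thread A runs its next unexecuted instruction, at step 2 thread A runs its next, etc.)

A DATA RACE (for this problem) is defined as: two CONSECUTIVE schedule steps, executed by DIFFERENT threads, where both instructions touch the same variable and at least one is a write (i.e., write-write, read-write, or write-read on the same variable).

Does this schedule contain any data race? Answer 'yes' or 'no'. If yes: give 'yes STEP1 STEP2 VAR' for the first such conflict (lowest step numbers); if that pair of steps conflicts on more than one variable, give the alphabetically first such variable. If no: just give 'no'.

Answer: yes 4 5 x

Derivation:
Steps 1,2: same thread (A). No race.
Steps 2,3: same thread (A). No race.
Steps 3,4: same thread (A). No race.
Steps 4,5: A(x = y - 1) vs B(x = y). RACE on x (W-W).
Steps 5,6: same thread (B). No race.
First conflict at steps 4,5.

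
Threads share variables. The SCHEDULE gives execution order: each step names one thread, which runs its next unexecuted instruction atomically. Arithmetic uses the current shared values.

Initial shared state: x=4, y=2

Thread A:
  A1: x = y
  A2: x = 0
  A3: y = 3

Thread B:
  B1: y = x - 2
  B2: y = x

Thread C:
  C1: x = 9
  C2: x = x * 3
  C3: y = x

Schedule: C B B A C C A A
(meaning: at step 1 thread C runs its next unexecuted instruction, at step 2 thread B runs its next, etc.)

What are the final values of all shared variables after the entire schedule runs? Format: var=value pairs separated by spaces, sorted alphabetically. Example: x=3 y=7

Answer: x=0 y=3

Derivation:
Step 1: thread C executes C1 (x = 9). Shared: x=9 y=2. PCs: A@0 B@0 C@1
Step 2: thread B executes B1 (y = x - 2). Shared: x=9 y=7. PCs: A@0 B@1 C@1
Step 3: thread B executes B2 (y = x). Shared: x=9 y=9. PCs: A@0 B@2 C@1
Step 4: thread A executes A1 (x = y). Shared: x=9 y=9. PCs: A@1 B@2 C@1
Step 5: thread C executes C2 (x = x * 3). Shared: x=27 y=9. PCs: A@1 B@2 C@2
Step 6: thread C executes C3 (y = x). Shared: x=27 y=27. PCs: A@1 B@2 C@3
Step 7: thread A executes A2 (x = 0). Shared: x=0 y=27. PCs: A@2 B@2 C@3
Step 8: thread A executes A3 (y = 3). Shared: x=0 y=3. PCs: A@3 B@2 C@3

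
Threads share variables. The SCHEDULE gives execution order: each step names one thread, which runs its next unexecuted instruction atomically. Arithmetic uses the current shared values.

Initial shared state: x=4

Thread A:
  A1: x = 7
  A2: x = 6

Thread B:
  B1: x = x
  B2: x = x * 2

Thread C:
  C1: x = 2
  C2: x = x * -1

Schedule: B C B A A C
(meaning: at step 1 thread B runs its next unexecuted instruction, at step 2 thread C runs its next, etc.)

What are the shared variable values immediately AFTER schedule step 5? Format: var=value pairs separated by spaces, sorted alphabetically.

Step 1: thread B executes B1 (x = x). Shared: x=4. PCs: A@0 B@1 C@0
Step 2: thread C executes C1 (x = 2). Shared: x=2. PCs: A@0 B@1 C@1
Step 3: thread B executes B2 (x = x * 2). Shared: x=4. PCs: A@0 B@2 C@1
Step 4: thread A executes A1 (x = 7). Shared: x=7. PCs: A@1 B@2 C@1
Step 5: thread A executes A2 (x = 6). Shared: x=6. PCs: A@2 B@2 C@1

Answer: x=6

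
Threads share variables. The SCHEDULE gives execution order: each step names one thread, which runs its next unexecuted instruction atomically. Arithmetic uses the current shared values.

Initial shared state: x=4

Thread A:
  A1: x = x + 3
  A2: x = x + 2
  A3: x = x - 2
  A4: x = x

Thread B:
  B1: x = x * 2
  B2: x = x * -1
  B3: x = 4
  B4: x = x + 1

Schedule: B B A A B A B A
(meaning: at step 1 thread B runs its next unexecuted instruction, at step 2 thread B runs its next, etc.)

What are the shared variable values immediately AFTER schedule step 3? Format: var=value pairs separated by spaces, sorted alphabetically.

Step 1: thread B executes B1 (x = x * 2). Shared: x=8. PCs: A@0 B@1
Step 2: thread B executes B2 (x = x * -1). Shared: x=-8. PCs: A@0 B@2
Step 3: thread A executes A1 (x = x + 3). Shared: x=-5. PCs: A@1 B@2

Answer: x=-5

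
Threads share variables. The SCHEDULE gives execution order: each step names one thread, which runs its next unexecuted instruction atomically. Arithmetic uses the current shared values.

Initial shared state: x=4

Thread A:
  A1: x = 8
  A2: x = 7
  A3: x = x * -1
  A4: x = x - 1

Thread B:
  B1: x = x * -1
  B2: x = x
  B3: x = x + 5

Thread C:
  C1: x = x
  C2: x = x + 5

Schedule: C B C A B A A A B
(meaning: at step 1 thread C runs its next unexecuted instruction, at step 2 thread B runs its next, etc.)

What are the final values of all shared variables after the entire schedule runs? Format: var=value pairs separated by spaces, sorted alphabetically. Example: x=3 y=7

Step 1: thread C executes C1 (x = x). Shared: x=4. PCs: A@0 B@0 C@1
Step 2: thread B executes B1 (x = x * -1). Shared: x=-4. PCs: A@0 B@1 C@1
Step 3: thread C executes C2 (x = x + 5). Shared: x=1. PCs: A@0 B@1 C@2
Step 4: thread A executes A1 (x = 8). Shared: x=8. PCs: A@1 B@1 C@2
Step 5: thread B executes B2 (x = x). Shared: x=8. PCs: A@1 B@2 C@2
Step 6: thread A executes A2 (x = 7). Shared: x=7. PCs: A@2 B@2 C@2
Step 7: thread A executes A3 (x = x * -1). Shared: x=-7. PCs: A@3 B@2 C@2
Step 8: thread A executes A4 (x = x - 1). Shared: x=-8. PCs: A@4 B@2 C@2
Step 9: thread B executes B3 (x = x + 5). Shared: x=-3. PCs: A@4 B@3 C@2

Answer: x=-3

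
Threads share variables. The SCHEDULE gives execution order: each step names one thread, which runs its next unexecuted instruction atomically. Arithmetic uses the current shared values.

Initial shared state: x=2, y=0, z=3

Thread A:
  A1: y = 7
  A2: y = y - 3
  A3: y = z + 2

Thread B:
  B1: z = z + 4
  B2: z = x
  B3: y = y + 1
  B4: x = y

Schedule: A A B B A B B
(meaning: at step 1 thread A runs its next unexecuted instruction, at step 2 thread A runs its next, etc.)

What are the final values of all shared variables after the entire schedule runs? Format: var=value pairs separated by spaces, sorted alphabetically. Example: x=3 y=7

Answer: x=5 y=5 z=2

Derivation:
Step 1: thread A executes A1 (y = 7). Shared: x=2 y=7 z=3. PCs: A@1 B@0
Step 2: thread A executes A2 (y = y - 3). Shared: x=2 y=4 z=3. PCs: A@2 B@0
Step 3: thread B executes B1 (z = z + 4). Shared: x=2 y=4 z=7. PCs: A@2 B@1
Step 4: thread B executes B2 (z = x). Shared: x=2 y=4 z=2. PCs: A@2 B@2
Step 5: thread A executes A3 (y = z + 2). Shared: x=2 y=4 z=2. PCs: A@3 B@2
Step 6: thread B executes B3 (y = y + 1). Shared: x=2 y=5 z=2. PCs: A@3 B@3
Step 7: thread B executes B4 (x = y). Shared: x=5 y=5 z=2. PCs: A@3 B@4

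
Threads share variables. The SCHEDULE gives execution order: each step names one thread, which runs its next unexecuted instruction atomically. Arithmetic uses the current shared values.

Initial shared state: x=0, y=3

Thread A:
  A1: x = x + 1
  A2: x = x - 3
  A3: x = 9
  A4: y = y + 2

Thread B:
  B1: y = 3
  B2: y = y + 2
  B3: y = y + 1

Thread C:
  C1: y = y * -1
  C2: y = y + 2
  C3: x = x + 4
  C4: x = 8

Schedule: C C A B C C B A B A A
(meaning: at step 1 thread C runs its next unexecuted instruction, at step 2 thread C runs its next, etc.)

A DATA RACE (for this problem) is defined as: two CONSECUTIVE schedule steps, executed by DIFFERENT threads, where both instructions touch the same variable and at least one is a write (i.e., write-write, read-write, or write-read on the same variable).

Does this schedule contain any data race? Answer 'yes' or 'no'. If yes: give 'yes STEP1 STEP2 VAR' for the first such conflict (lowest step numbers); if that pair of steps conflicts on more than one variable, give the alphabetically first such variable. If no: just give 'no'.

Answer: no

Derivation:
Steps 1,2: same thread (C). No race.
Steps 2,3: C(r=y,w=y) vs A(r=x,w=x). No conflict.
Steps 3,4: A(r=x,w=x) vs B(r=-,w=y). No conflict.
Steps 4,5: B(r=-,w=y) vs C(r=x,w=x). No conflict.
Steps 5,6: same thread (C). No race.
Steps 6,7: C(r=-,w=x) vs B(r=y,w=y). No conflict.
Steps 7,8: B(r=y,w=y) vs A(r=x,w=x). No conflict.
Steps 8,9: A(r=x,w=x) vs B(r=y,w=y). No conflict.
Steps 9,10: B(r=y,w=y) vs A(r=-,w=x). No conflict.
Steps 10,11: same thread (A). No race.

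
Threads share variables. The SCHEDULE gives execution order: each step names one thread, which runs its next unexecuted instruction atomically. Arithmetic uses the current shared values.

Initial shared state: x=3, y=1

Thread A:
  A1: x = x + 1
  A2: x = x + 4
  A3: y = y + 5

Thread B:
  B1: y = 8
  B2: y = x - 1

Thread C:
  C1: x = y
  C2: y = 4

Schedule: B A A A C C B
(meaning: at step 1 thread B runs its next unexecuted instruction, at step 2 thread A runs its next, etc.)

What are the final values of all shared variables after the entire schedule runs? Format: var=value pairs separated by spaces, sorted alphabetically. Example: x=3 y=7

Answer: x=13 y=12

Derivation:
Step 1: thread B executes B1 (y = 8). Shared: x=3 y=8. PCs: A@0 B@1 C@0
Step 2: thread A executes A1 (x = x + 1). Shared: x=4 y=8. PCs: A@1 B@1 C@0
Step 3: thread A executes A2 (x = x + 4). Shared: x=8 y=8. PCs: A@2 B@1 C@0
Step 4: thread A executes A3 (y = y + 5). Shared: x=8 y=13. PCs: A@3 B@1 C@0
Step 5: thread C executes C1 (x = y). Shared: x=13 y=13. PCs: A@3 B@1 C@1
Step 6: thread C executes C2 (y = 4). Shared: x=13 y=4. PCs: A@3 B@1 C@2
Step 7: thread B executes B2 (y = x - 1). Shared: x=13 y=12. PCs: A@3 B@2 C@2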